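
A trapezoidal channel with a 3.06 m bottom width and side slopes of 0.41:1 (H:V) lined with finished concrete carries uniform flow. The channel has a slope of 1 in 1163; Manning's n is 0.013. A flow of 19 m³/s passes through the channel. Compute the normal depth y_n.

Manning's equation rearranged: A R^(2/3) = nQ / (1·√S) = 0.013 × 19 / (√0.0008598) = 8.423.
Trying y = 2.51 m: A R^(2/3) = 11.65 — too large.
Trying y = 2.06 m: A R^(2/3) = 8.418 — ≈ 8.423.

y_n = 2.06 m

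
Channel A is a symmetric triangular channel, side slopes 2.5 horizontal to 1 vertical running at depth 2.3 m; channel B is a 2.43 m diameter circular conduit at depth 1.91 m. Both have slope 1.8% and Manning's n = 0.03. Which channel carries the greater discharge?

Channel A: For a triangular section with side slope z = 2.5: A = zy² = 2.5×2.3² = 13.22 m²; P = 2y√(1+z²) = 2×2.3×2.693 = 12.39 m. Hydraulic radius R = A/P = 13.22/12.39 = 1.068 m. Q_A = (1/0.03)·13.22·1.068^(2/3)·√0.018 = 61.79 m³/s.
Channel B: For a circular section of diameter D = 2.43 m at depth y = 1.91 m, the central angle is θ = 2 arccos(1 − 2y/D) = 4.36 rad. Then A = (D²/8)(θ − sin θ) = 3.91 m² and P = Dθ/2 = 5.297 m. Hydraulic radius R = A/P = 3.91/5.297 = 0.7383 m. Q_B = (1/0.03)·3.91·0.7383^(2/3)·√0.018 = 14.29 m³/s.
Q_A = 61.79 m³/s vs Q_B = 14.29 m³/s, so channel A carries more.

channel A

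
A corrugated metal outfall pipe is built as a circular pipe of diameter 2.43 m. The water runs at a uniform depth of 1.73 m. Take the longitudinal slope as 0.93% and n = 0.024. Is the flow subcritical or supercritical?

For a circular section of diameter D = 2.43 m at depth y = 1.73 m, the central angle is θ = 2 arccos(1 − 2y/D) = 4.017 rad. Then A = (D²/8)(θ − sin θ) = 3.532 m² and P = Dθ/2 = 4.881 m.
Hydraulic radius R = A/P = 3.532/4.881 = 0.7236 m.
V = (1/n) R^(2/3) √S = (1/0.024) × 0.7236^(2/3) × √0.0093 = 3.239 m/s. Hydraulic depth D_h = A/T = 3.532/2.201 = 1.605 m.
Froude number Fr = V/√(g·D_h) = 3.239/√(9.81×1.605) = 0.816, which is less than 1, so the flow is subcritical.

subcritical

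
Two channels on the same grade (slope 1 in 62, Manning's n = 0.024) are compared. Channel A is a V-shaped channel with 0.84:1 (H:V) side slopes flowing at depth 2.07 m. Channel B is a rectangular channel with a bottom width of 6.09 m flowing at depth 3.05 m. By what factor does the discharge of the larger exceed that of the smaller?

Channel A: For a triangular section with side slope z = 0.84: A = zy² = 0.84×2.07² = 3.599 m²; P = 2y√(1+z²) = 2×2.07×1.306 = 5.407 m. Hydraulic radius R = A/P = 3.599/5.407 = 0.6657 m. Q_A = (1/0.024)·3.599·0.6657^(2/3)·√0.01613 = 14.52 m³/s.
Channel B: Flow area A = b·y = 6.09 × 3.05 = 18.57 m². Wetted perimeter P = b + 2y = 6.09 + 2×3.05 = 12.19 m. Hydraulic radius R = A/P = 18.57/12.19 = 1.524 m. Q_B = (1/0.024)·18.57·1.524^(2/3)·√0.01613 = 130.2 m³/s.
The larger discharge is 130.2 m³/s and the smaller is 14.52 m³/s; the ratio is 8.96.

8.96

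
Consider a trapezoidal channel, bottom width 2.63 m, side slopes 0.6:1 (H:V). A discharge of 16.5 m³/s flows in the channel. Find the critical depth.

y_c = 1.42 m

At critical depth, Q² T / (g A³) = 1, i.e. A³/T = Q²/g = 16.5²/9.81 = 27.75.
Try y = 1.59 m: A³/T = 40.78 — high.
Try y = 0.966 m: A³/T = 7.866 — low.
Try y = 1.42 m: A³/T = 27.89 — matches.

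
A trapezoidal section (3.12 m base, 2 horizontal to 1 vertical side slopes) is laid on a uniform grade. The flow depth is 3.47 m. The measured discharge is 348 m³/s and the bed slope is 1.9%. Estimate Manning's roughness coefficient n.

With bottom width b = 3.12 m and side slope z = 2: A = (b + zy)y = (3.12 + 2×3.47)×3.47 = 34.91 m²; P = b + 2y√(1+z²) = 3.12 + 2×3.47×2.236 = 18.64 m.
Hydraulic radius R = A/P = 34.91/18.64 = 1.873 m.
Rearranging Manning's equation: n = (1/Q) A R^(2/3) S^(1/2) = (1/348) × 34.91 × 1.873^(2/3) × √0.019 = 0.021.

n = 0.021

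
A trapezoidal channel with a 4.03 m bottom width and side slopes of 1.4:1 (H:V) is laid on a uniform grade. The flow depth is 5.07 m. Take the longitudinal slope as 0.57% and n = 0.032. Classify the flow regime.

With bottom width b = 4.03 m and side slope z = 1.4: A = (b + zy)y = (4.03 + 1.4×5.07)×5.07 = 56.42 m²; P = b + 2y√(1+z²) = 4.03 + 2×5.07×1.72 = 21.48 m.
Hydraulic radius R = A/P = 56.42/21.48 = 2.627 m.
V = (1/n) R^(2/3) √S = (1/0.032) × 2.627^(2/3) × √0.0057 = 4.492 m/s. Hydraulic depth D_h = A/T = 56.42/18.23 = 3.096 m.
Froude number Fr = V/√(g·D_h) = 4.492/√(9.81×3.096) = 0.815, which is less than 1, so the flow is subcritical.

subcritical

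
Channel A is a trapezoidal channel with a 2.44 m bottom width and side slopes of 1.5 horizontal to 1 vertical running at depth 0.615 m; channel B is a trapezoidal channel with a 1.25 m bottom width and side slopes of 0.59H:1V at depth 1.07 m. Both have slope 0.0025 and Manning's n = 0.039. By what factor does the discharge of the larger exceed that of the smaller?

1.11

Channel A: With bottom width b = 2.44 m and side slope z = 1.5: A = (b + zy)y = (2.44 + 1.5×0.615)×0.615 = 2.068 m²; P = b + 2y√(1+z²) = 2.44 + 2×0.615×1.803 = 4.657 m. Hydraulic radius R = A/P = 2.068/4.657 = 0.444 m. Q_A = (1/0.039)·2.068·0.444^(2/3)·√0.0025 = 1.543 m³/s.
Channel B: With bottom width b = 1.25 m and side slope z = 0.59: A = (b + zy)y = (1.25 + 0.59×1.07)×1.07 = 2.013 m²; P = b + 2y√(1+z²) = 1.25 + 2×1.07×1.161 = 3.735 m. Hydraulic radius R = A/P = 2.013/3.735 = 0.539 m. Q_B = (1/0.039)·2.013·0.539^(2/3)·√0.0025 = 1.709 m³/s.
The larger discharge is 1.709 m³/s and the smaller is 1.543 m³/s; the ratio is 1.11.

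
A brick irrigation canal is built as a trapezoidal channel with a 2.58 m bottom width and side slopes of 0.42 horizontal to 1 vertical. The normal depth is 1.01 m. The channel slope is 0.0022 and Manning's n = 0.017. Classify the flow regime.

With bottom width b = 2.58 m and side slope z = 0.42: A = (b + zy)y = (2.58 + 0.42×1.01)×1.01 = 3.034 m²; P = b + 2y√(1+z²) = 2.58 + 2×1.01×1.085 = 4.771 m.
Hydraulic radius R = A/P = 3.034/4.771 = 0.636 m.
V = (1/n) R^(2/3) √S = (1/0.017) × 0.636^(2/3) × √0.0022 = 2.04 m/s. Hydraulic depth D_h = A/T = 3.034/3.428 = 0.885 m.
Froude number Fr = V/√(g·D_h) = 2.04/√(9.81×0.885) = 0.692, which is less than 1, so the flow is subcritical.

subcritical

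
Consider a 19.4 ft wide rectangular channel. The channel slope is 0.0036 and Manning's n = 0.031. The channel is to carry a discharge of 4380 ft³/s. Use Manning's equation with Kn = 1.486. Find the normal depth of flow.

y_n = 22 ft

Manning's equation rearranged: A R^(2/3) = nQ / (1.486·√S) = 0.031 × 4380 / (1.486 × √0.0036) = 1523.
At y = 18.4 ft: A R^(2/3) = 1224 — short.
At y = 25.3 ft: A R^(2/3) = 1798 — over.
At y = 22 ft: A R^(2/3) = 1522 — matches.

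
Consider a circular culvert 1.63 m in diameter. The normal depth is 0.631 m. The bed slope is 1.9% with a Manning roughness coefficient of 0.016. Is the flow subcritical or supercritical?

For a circular section of diameter D = 1.63 m at depth y = 0.631 m, the central angle is θ = 2 arccos(1 − 2y/D) = 2.686 rad. Then A = (D²/8)(θ − sin θ) = 0.746 m² and P = Dθ/2 = 2.189 m.
Hydraulic radius R = A/P = 0.746/2.189 = 0.3408 m.
V = (1/n) R^(2/3) √S = (1/0.016) × 0.3408^(2/3) × √0.019 = 4.203 m/s. Hydraulic depth D_h = A/T = 0.746/1.588 = 0.4698 m.
Froude number Fr = V/√(g·D_h) = 4.203/√(9.81×0.4698) = 1.96, which is greater than 1, so the flow is supercritical.

supercritical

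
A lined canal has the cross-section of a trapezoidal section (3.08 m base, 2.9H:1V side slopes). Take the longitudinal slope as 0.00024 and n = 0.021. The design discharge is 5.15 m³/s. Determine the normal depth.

Manning's equation rearranged: A R^(2/3) = nQ / (1·√S) = 0.021 × 5.15 / (√0.00024) = 6.981.
Try y = 1.56 m: A R^(2/3) = 11.36 — high.
Try y = 1.05 m: A R^(2/3) = 4.951 — low.
Try y = 1.24 m: A R^(2/3) = 6.982 — close enough.

y_n = 1.24 m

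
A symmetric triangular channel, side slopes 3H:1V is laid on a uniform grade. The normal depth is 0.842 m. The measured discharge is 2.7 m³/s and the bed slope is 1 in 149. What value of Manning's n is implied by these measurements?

n = 0.035

For a triangular section with side slope z = 3: A = zy² = 3×0.842² = 2.127 m²; P = 2y√(1+z²) = 2×0.842×3.162 = 5.325 m.
Hydraulic radius R = A/P = 2.127/5.325 = 0.3994 m.
Rearranging Manning's equation: n = (1/Q) A R^(2/3) S^(1/2) = (1/2.7) × 2.127 × 0.3994^(2/3) × √0.006711 = 0.035.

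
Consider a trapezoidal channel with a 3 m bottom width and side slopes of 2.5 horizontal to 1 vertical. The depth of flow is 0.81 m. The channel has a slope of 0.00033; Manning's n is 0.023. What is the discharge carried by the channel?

With bottom width b = 3 m and side slope z = 2.5: A = (b + zy)y = (3 + 2.5×0.81)×0.81 = 4.07 m²; P = b + 2y√(1+z²) = 3 + 2×0.81×2.693 = 7.362 m.
Hydraulic radius R = A/P = 4.07/7.362 = 0.5529 m.
Manning's equation: Q = (1/n) A R^(2/3) S^(1/2) = (1/0.023) × 4.07 × 0.5529^(2/3) × 0.00033^(1/2) = 2.17 m³/s.

Q = 2.17 m³/s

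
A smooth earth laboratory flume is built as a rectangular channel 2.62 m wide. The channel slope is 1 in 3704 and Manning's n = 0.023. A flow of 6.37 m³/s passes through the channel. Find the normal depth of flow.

y_n = 3.51 m

Manning's equation rearranged: A R^(2/3) = nQ / (1·√S) = 0.023 × 6.37 / (√0.00027) = 8.917.
Try y = 3.14 m: A R^(2/3) = 7.807 — short.
Try y = 4.38 m: A R^(2/3) = 11.54 — over.
Try y = 3.51 m: A R^(2/3) = 8.912 — close enough.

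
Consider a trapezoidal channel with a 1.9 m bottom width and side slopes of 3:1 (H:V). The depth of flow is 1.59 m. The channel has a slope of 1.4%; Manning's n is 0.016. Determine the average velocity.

With bottom width b = 1.9 m and side slope z = 3: A = (b + zy)y = (1.9 + 3×1.59)×1.59 = 10.61 m²; P = b + 2y√(1+z²) = 1.9 + 2×1.59×3.162 = 11.96 m.
Hydraulic radius R = A/P = 10.61/11.96 = 0.887 m.
From Manning's equation, V = (1/n) R^(2/3) S^(1/2) = (1/0.016) × 0.887^(2/3) × 0.014^(1/2) = 6.83 m/s.

V = 6.83 m/s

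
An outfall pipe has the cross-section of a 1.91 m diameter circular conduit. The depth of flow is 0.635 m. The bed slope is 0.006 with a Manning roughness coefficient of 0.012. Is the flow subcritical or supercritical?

For a circular section of diameter D = 1.91 m at depth y = 0.635 m, the central angle is θ = 2 arccos(1 − 2y/D) = 2.458 rad. Then A = (D²/8)(θ − sin θ) = 0.833 m² and P = Dθ/2 = 2.348 m.
Hydraulic radius R = A/P = 0.833/2.348 = 0.3548 m.
V = (1/n) R^(2/3) √S = (1/0.012) × 0.3548^(2/3) × √0.006 = 3.235 m/s. Hydraulic depth D_h = A/T = 0.833/1.8 = 0.4629 m.
Froude number Fr = V/√(g·D_h) = 3.235/√(9.81×0.4629) = 1.52, which is greater than 1, so the flow is supercritical.

supercritical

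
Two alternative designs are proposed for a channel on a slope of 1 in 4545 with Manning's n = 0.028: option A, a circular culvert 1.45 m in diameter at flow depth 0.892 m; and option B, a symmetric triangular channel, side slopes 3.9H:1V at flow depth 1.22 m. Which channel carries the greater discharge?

Channel A: For a circular section of diameter D = 1.45 m at depth y = 0.892 m, the central angle is θ = 2 arccos(1 − 2y/D) = 3.606 rad. Then A = (D²/8)(θ − sin θ) = 1.066 m² and P = Dθ/2 = 2.615 m. Hydraulic radius R = A/P = 1.066/2.615 = 0.4076 m. Q_A = (1/0.028)·1.066·0.4076^(2/3)·√0.00022 = 0.3103 m³/s.
Channel B: For a triangular section with side slope z = 3.9: A = zy² = 3.9×1.22² = 5.805 m²; P = 2y√(1+z²) = 2×1.22×4.026 = 9.824 m. Hydraulic radius R = A/P = 5.805/9.824 = 0.5909 m. Q_B = (1/0.028)·5.805·0.5909^(2/3)·√0.00022 = 2.165 m³/s.
Q_A = 0.3103 m³/s vs Q_B = 2.165 m³/s, so channel B carries more.

channel B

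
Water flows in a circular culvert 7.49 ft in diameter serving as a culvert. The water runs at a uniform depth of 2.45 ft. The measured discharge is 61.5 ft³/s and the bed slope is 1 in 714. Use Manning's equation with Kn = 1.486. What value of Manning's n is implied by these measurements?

n = 0.014

For a circular section of diameter D = 7.49 ft at depth y = 2.45 ft, the central angle is θ = 2 arccos(1 − 2y/D) = 2.435 rad. Then A = (D²/8)(θ − sin θ) = 12.53 ft² and P = Dθ/2 = 9.121 ft.
Hydraulic radius R = A/P = 12.53/9.121 = 1.374 ft.
Rearranging Manning's equation: n = (1.486/Q) A R^(2/3) S^(1/2) = (1.486/61.5) × 12.53 × 1.374^(2/3) × √0.001401 = 0.014.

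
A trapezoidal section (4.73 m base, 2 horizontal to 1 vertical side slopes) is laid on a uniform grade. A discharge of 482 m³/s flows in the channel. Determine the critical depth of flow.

At critical depth, Q² T / (g A³) = 1, i.e. A³/T = Q²/g = 482²/9.81 = 23680.
Trying y = 6.51 m: A³/T = 50140 — over.
Trying y = 4.2 m: A³/T = 7789 — short.
Trying y = 5.47 m: A³/T = 23670 — close enough.

y_c = 5.47 m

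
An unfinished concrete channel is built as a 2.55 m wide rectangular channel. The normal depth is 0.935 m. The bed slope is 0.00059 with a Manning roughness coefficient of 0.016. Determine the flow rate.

Flow area A = b·y = 2.55 × 0.935 = 2.384 m². Wetted perimeter P = b + 2y = 2.55 + 2×0.935 = 4.42 m.
Hydraulic radius R = A/P = 2.384/4.42 = 0.5394 m.
Manning's equation: Q = (1/n) A R^(2/3) S^(1/2) = (1/0.016) × 2.384 × 0.5394^(2/3) × 0.00059^(1/2) = 2.4 m³/s.

Q = 2.4 m³/s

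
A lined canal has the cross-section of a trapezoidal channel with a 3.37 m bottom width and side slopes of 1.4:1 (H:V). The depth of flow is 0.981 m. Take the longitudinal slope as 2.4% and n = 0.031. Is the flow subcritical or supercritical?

With bottom width b = 3.37 m and side slope z = 1.4: A = (b + zy)y = (3.37 + 1.4×0.981)×0.981 = 4.653 m²; P = b + 2y√(1+z²) = 3.37 + 2×0.981×1.72 = 6.746 m.
Hydraulic radius R = A/P = 4.653/6.746 = 0.6898 m.
V = (1/n) R^(2/3) √S = (1/0.031) × 0.6898^(2/3) × √0.024 = 3.902 m/s. Hydraulic depth D_h = A/T = 4.653/6.117 = 0.7607 m.
Froude number Fr = V/√(g·D_h) = 3.902/√(9.81×0.7607) = 1.43, which is greater than 1, so the flow is supercritical.

supercritical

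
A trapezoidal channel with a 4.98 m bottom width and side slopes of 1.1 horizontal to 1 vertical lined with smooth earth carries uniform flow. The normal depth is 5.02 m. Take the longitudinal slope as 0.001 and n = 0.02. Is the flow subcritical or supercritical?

With bottom width b = 4.98 m and side slope z = 1.1: A = (b + zy)y = (4.98 + 1.1×5.02)×5.02 = 52.72 m²; P = b + 2y√(1+z²) = 4.98 + 2×5.02×1.487 = 19.91 m.
Hydraulic radius R = A/P = 52.72/19.91 = 2.649 m.
V = (1/n) R^(2/3) √S = (1/0.02) × 2.649^(2/3) × √0.001 = 3.027 m/s. Hydraulic depth D_h = A/T = 52.72/16.02 = 3.29 m.
Froude number Fr = V/√(g·D_h) = 3.027/√(9.81×3.29) = 0.533, which is less than 1, so the flow is subcritical.

subcritical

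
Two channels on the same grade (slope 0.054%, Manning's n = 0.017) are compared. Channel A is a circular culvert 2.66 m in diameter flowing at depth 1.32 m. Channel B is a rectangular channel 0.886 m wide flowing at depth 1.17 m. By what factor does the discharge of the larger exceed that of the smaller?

Channel A: For a circular section of diameter D = 2.66 m at depth y = 1.32 m, the central angle is θ = 2 arccos(1 − 2y/D) = 3.127 rad. Then A = (D²/8)(θ − sin θ) = 2.752 m² and P = Dθ/2 = 4.158 m. Hydraulic radius R = A/P = 2.752/4.158 = 0.6618 m. Q_A = (1/0.017)·2.752·0.6618^(2/3)·√0.00054 = 2.857 m³/s.
Channel B: Flow area A = b·y = 0.886 × 1.17 = 1.037 m². Wetted perimeter P = b + 2y = 0.886 + 2×1.17 = 3.226 m. Hydraulic radius R = A/P = 1.037/3.226 = 0.3213 m. Q_B = (1/0.017)·1.037·0.3213^(2/3)·√0.00054 = 0.6648 m³/s.
The larger discharge is 2.857 m³/s and the smaller is 0.6648 m³/s; the ratio is 4.3.

4.3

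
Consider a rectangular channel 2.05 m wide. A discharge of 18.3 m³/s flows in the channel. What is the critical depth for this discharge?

y_c = 2.01 m

For a rectangular channel, critical depth y_c = (q²/g)^(1/3) where q = Q/b = 18.3/2.05 = 8.927 m²/s.
So y_c = (8.927²/9.81)^(1/3) = 2.01 m.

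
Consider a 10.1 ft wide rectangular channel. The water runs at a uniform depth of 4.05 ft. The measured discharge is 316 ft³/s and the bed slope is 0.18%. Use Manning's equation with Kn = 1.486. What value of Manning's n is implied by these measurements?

n = 0.014

Flow area A = b·y = 10.1 × 4.05 = 40.9 ft². Wetted perimeter P = b + 2y = 10.1 + 2×4.05 = 18.2 ft.
Hydraulic radius R = A/P = 40.9/18.2 = 2.248 ft.
Rearranging Manning's equation: n = (1.486/Q) A R^(2/3) S^(1/2) = (1.486/316) × 40.9 × 2.248^(2/3) × √0.0018 = 0.014.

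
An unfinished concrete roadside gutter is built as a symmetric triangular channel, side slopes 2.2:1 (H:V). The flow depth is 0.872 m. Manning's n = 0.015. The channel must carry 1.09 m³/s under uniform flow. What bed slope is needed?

S = 0.000327

For a triangular section with side slope z = 2.2: A = zy² = 2.2×0.872² = 1.673 m²; P = 2y√(1+z²) = 2×0.872×2.417 = 4.215 m.
Hydraulic radius R = A/P = 1.673/4.215 = 0.3969 m.
From Manning's equation, S = [nQ / (1 A R^(2/3))]² = [0.015 × 1.09 / (1 × 1.673 × 0.3969^(2/3))]² = 0.000327.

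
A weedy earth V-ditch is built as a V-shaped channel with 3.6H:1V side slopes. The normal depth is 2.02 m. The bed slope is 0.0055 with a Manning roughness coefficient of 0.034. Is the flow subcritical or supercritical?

For a triangular section with side slope z = 3.6: A = zy² = 3.6×2.02² = 14.69 m²; P = 2y√(1+z²) = 2×2.02×3.736 = 15.09 m.
Hydraulic radius R = A/P = 14.69/15.09 = 0.9732 m.
V = (1/n) R^(2/3) √S = (1/0.034) × 0.9732^(2/3) × √0.0055 = 2.142 m/s. Hydraulic depth D_h = A/T = 14.69/14.54 = 1.01 m.
Froude number Fr = V/√(g·D_h) = 2.142/√(9.81×1.01) = 0.68, which is less than 1, so the flow is subcritical.

subcritical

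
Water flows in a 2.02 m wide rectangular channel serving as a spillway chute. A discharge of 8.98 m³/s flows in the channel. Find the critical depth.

y_c = 1.26 m

For a rectangular channel, critical depth y_c = (q²/g)^(1/3) where q = Q/b = 8.98/2.02 = 4.446 m²/s.
So y_c = (4.446²/9.81)^(1/3) = 1.26 m.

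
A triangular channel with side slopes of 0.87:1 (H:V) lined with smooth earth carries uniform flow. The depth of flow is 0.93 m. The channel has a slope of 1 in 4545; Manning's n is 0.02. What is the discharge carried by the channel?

Q = 0.253 m³/s

For a triangular section with side slope z = 0.87: A = zy² = 0.87×0.93² = 0.7525 m²; P = 2y√(1+z²) = 2×0.93×1.325 = 2.465 m.
Hydraulic radius R = A/P = 0.7525/2.465 = 0.3052 m.
Manning's equation: Q = (1/n) A R^(2/3) S^(1/2) = (1/0.02) × 0.7525 × 0.3052^(2/3) × 0.00022^(1/2) = 0.253 m³/s.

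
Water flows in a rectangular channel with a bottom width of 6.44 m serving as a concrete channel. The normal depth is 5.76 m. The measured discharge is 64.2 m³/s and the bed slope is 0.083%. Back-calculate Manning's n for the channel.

n = 0.027

Flow area A = b·y = 6.44 × 5.76 = 37.09 m². Wetted perimeter P = b + 2y = 6.44 + 2×5.76 = 17.96 m.
Hydraulic radius R = A/P = 37.09/17.96 = 2.065 m.
Rearranging Manning's equation: n = (1/Q) A R^(2/3) S^(1/2) = (1/64.2) × 37.09 × 2.065^(2/3) × √0.00083 = 0.027.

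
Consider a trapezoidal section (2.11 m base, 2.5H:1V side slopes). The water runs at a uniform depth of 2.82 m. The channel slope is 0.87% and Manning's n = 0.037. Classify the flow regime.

subcritical

With bottom width b = 2.11 m and side slope z = 2.5: A = (b + zy)y = (2.11 + 2.5×2.82)×2.82 = 25.83 m²; P = b + 2y√(1+z²) = 2.11 + 2×2.82×2.693 = 17.3 m.
Hydraulic radius R = A/P = 25.83/17.3 = 1.493 m.
V = (1/n) R^(2/3) √S = (1/0.037) × 1.493^(2/3) × √0.0087 = 3.294 m/s. Hydraulic depth D_h = A/T = 25.83/16.21 = 1.594 m.
Froude number Fr = V/√(g·D_h) = 3.294/√(9.81×1.594) = 0.833, which is less than 1, so the flow is subcritical.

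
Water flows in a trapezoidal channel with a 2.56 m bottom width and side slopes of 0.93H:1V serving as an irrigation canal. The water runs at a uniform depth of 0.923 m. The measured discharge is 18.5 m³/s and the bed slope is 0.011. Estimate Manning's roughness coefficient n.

With bottom width b = 2.56 m and side slope z = 0.93: A = (b + zy)y = (2.56 + 0.93×0.923)×0.923 = 3.155 m²; P = b + 2y√(1+z²) = 2.56 + 2×0.923×1.366 = 5.081 m.
Hydraulic radius R = A/P = 3.155/5.081 = 0.621 m.
Rearranging Manning's equation: n = (1/Q) A R^(2/3) S^(1/2) = (1/18.5) × 3.155 × 0.621^(2/3) × √0.011 = 0.013.

n = 0.013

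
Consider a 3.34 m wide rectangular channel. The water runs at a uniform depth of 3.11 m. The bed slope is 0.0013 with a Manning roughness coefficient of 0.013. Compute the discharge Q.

Q = 30.4 m³/s

Flow area A = b·y = 3.34 × 3.11 = 10.39 m². Wetted perimeter P = b + 2y = 3.34 + 2×3.11 = 9.56 m.
Hydraulic radius R = A/P = 10.39/9.56 = 1.087 m.
Manning's equation: Q = (1/n) A R^(2/3) S^(1/2) = (1/0.013) × 10.39 × 1.087^(2/3) × 0.0013^(1/2) = 30.4 m³/s.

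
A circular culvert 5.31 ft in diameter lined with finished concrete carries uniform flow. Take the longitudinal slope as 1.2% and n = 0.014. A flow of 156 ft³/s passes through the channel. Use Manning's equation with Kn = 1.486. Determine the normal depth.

Manning's equation rearranged: A R^(2/3) = nQ / (1.486·√S) = 0.014 × 156 / (1.486 × √0.012) = 13.42.
Try y = 2.17 ft: A R^(2/3) = 9.373 — short.
Try y = 3.02 ft: A R^(2/3) = 16.53 — over.
Try y = 2.66 ft: A R^(2/3) = 13.42 — ≈ 13.42.

y_n = 2.66 ft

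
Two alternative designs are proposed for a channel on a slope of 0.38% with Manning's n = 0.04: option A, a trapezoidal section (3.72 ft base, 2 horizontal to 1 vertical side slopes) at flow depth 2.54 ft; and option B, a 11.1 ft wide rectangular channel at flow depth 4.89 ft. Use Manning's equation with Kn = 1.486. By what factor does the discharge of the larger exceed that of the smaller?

Channel A: With bottom width b = 3.72 ft and side slope z = 2: A = (b + zy)y = (3.72 + 2×2.54)×2.54 = 22.35 ft²; P = b + 2y√(1+z²) = 3.72 + 2×2.54×2.236 = 15.08 ft. Hydraulic radius R = A/P = 22.35/15.08 = 1.482 ft. Q_A = (1.486/0.04)·22.35·1.482^(2/3)·√0.0038 = 66.55 ft³/s.
Channel B: Flow area A = b·y = 11.1 × 4.89 = 54.28 ft². Wetted perimeter P = b + 2y = 11.1 + 2×4.89 = 20.88 ft. Hydraulic radius R = A/P = 54.28/20.88 = 2.6 ft. Q_B = (1.486/0.04)·54.28·2.6^(2/3)·√0.0038 = 235 ft³/s.
The larger discharge is 235 ft³/s and the smaller is 66.55 ft³/s; the ratio is 3.53.

3.53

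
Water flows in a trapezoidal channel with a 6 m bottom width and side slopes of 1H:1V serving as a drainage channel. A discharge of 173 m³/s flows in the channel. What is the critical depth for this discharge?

y_c = 3.58 m

At critical depth, Q² T / (g A³) = 1, i.e. A³/T = Q²/g = 173²/9.81 = 3051.
At y = 4.28 m: A³/T = 5850 — high.
At y = 2.54 m: A³/T = 921.2 — low.
At y = 3.58 m: A³/T = 3065 — ≈ 3051.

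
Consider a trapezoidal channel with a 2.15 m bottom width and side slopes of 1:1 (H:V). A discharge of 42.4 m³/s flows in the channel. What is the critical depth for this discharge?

y_c = 2.39 m

At critical depth, Q² T / (g A³) = 1, i.e. A³/T = Q²/g = 42.4²/9.81 = 183.3.
Try y = 2.11 m: A³/T = 114 — low.
Try y = 2.74 m: A³/T = 315.2 — high.
Try y = 2.39 m: A³/T = 184.3 — matches.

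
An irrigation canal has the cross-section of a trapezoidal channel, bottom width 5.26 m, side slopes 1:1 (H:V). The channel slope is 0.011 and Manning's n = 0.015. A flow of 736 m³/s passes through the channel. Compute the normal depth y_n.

y_n = 5.18 m

Manning's equation rearranged: A R^(2/3) = nQ / (1·√S) = 0.015 × 736 / (√0.011) = 105.3.
Try y = 6.4 m: A R^(2/3) = 161.9 — too large.
Try y = 4.45 m: A R^(2/3) = 77.91 — too small.
Try y = 5.18 m: A R^(2/3) = 105.3 — matches.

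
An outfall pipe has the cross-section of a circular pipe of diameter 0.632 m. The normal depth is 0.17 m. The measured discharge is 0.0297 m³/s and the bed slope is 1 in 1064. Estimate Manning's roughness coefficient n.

n = 0.015

For a circular section of diameter D = 0.632 m at depth y = 0.17 m, the central angle is θ = 2 arccos(1 − 2y/D) = 2.181 rad. Then A = (D²/8)(θ − sin θ) = 0.06798 m² and P = Dθ/2 = 0.6892 m.
Hydraulic radius R = A/P = 0.06798/0.6892 = 0.09863 m.
Rearranging Manning's equation: n = (1/Q) A R^(2/3) S^(1/2) = (1/0.0297) × 0.06798 × 0.09863^(2/3) × √0.0009398 = 0.015.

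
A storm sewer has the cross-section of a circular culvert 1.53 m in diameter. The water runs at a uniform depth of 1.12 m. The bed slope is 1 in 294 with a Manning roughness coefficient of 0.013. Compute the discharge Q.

For a circular section of diameter D = 1.53 m at depth y = 1.12 m, the central angle is θ = 2 arccos(1 − 2y/D) = 4.107 rad. Then A = (D²/8)(θ − sin θ) = 1.442 m² and P = Dθ/2 = 3.142 m.
Hydraulic radius R = A/P = 1.442/3.142 = 0.4591 m.
Manning's equation: Q = (1/n) A R^(2/3) S^(1/2) = (1/0.013) × 1.442 × 0.4591^(2/3) × 0.003401^(1/2) = 3.85 m³/s.

Q = 3.85 m³/s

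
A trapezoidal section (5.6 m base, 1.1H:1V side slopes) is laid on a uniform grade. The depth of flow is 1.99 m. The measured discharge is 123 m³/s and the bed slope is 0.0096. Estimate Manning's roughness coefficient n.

With bottom width b = 5.6 m and side slope z = 1.1: A = (b + zy)y = (5.6 + 1.1×1.99)×1.99 = 15.5 m²; P = b + 2y√(1+z²) = 5.6 + 2×1.99×1.487 = 11.52 m.
Hydraulic radius R = A/P = 15.5/11.52 = 1.346 m.
Rearranging Manning's equation: n = (1/Q) A R^(2/3) S^(1/2) = (1/123) × 15.5 × 1.346^(2/3) × √0.0096 = 0.0151.

n = 0.0151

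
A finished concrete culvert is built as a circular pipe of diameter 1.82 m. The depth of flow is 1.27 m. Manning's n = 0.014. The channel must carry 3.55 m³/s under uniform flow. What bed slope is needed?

S = 0.0015

For a circular section of diameter D = 1.82 m at depth y = 1.27 m, the central angle is θ = 2 arccos(1 − 2y/D) = 3.955 rad. Then A = (D²/8)(θ − sin θ) = 1.938 m² and P = Dθ/2 = 3.599 m.
Hydraulic radius R = A/P = 1.938/3.599 = 0.5386 m.
From Manning's equation, S = [nQ / (1 A R^(2/3))]² = [0.014 × 3.55 / (1 × 1.938 × 0.5386^(2/3))]² = 0.0015.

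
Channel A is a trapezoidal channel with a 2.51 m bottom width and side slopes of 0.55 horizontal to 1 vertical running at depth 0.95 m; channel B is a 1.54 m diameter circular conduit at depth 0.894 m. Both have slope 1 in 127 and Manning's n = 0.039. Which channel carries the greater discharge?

Channel A: With bottom width b = 2.51 m and side slope z = 0.55: A = (b + zy)y = (2.51 + 0.55×0.95)×0.95 = 2.881 m²; P = b + 2y√(1+z²) = 2.51 + 2×0.95×1.141 = 4.678 m. Hydraulic radius R = A/P = 2.881/4.678 = 0.6158 m. Q_A = (1/0.039)·2.881·0.6158^(2/3)·√0.007874 = 4.744 m³/s.
Channel B: For a circular section of diameter D = 1.54 m at depth y = 0.894 m, the central angle is θ = 2 arccos(1 − 2y/D) = 3.465 rad. Then A = (D²/8)(θ − sin θ) = 1.121 m² and P = Dθ/2 = 2.668 m. Hydraulic radius R = A/P = 1.121/2.668 = 0.4203 m. Q_B = (1/0.039)·1.121·0.4203^(2/3)·√0.007874 = 1.432 m³/s.
Q_A = 4.744 m³/s vs Q_B = 1.432 m³/s, so channel A carries more.

channel A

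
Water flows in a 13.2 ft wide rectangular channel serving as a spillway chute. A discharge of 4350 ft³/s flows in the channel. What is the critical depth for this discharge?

y_c = 15 ft

For a rectangular channel, critical depth y_c = (q²/g)^(1/3) where q = Q/b = 4350/13.2 = 329.5 ft²/s.
So y_c = (329.5²/32.2)^(1/3) = 15 ft.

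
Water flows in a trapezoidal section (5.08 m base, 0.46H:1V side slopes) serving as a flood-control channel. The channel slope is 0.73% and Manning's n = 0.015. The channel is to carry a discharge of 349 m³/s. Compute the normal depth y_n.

Manning's equation rearranged: A R^(2/3) = nQ / (1·√S) = 0.015 × 349 / (√0.0073) = 61.27.
At y = 5.45 m: A R^(2/3) = 74.56 — over.
At y = 4.87 m: A R^(2/3) = 61.32 — matches.

y_n = 4.87 m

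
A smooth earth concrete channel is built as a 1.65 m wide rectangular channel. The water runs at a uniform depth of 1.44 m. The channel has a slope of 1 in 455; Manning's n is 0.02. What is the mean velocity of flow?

V = 1.52 m/s

Flow area A = b·y = 1.65 × 1.44 = 2.376 m². Wetted perimeter P = b + 2y = 1.65 + 2×1.44 = 4.53 m.
Hydraulic radius R = A/P = 2.376/4.53 = 0.5245 m.
From Manning's equation, V = (1/n) R^(2/3) S^(1/2) = (1/0.02) × 0.5245^(2/3) × 0.002198^(1/2) = 1.52 m/s.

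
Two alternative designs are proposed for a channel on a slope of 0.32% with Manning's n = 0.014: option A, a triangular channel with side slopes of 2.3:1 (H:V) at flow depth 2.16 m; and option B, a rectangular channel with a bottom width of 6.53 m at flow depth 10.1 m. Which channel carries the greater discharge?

channel B

Channel A: For a triangular section with side slope z = 2.3: A = zy² = 2.3×2.16² = 10.73 m²; P = 2y√(1+z²) = 2×2.16×2.508 = 10.83 m. Hydraulic radius R = A/P = 10.73/10.83 = 0.9904 m. Q_A = (1/0.014)·10.73·0.9904^(2/3)·√0.0032 = 43.08 m³/s.
Channel B: Flow area A = b·y = 6.53 × 10.1 = 65.95 m². Wetted perimeter P = b + 2y = 6.53 + 2×10.1 = 26.73 m. Hydraulic radius R = A/P = 65.95/26.73 = 2.467 m. Q_B = (1/0.014)·65.95·2.467^(2/3)·√0.0032 = 486.6 m³/s.
Q_A = 43.08 m³/s vs Q_B = 486.6 m³/s, so channel B carries more.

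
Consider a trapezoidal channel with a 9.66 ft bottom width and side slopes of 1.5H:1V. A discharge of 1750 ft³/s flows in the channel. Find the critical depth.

y_c = 7.07 ft

At critical depth, Q² T / (g A³) = 1, i.e. A³/T = Q²/g = 1750²/32.2 = 95110.
Trying y = 5.4 ft: A³/T = 34110 — short.
Trying y = 7.07 ft: A³/T = 95270 — close enough.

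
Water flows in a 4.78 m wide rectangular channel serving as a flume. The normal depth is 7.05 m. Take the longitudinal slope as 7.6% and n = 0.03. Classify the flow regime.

supercritical

Flow area A = b·y = 4.78 × 7.05 = 33.7 m². Wetted perimeter P = b + 2y = 4.78 + 2×7.05 = 18.88 m.
Hydraulic radius R = A/P = 33.7/18.88 = 1.785 m.
V = (1/n) R^(2/3) √S = (1/0.03) × 1.785^(2/3) × √0.076 = 13.52 m/s. Hydraulic depth D_h = A/T = 33.7/4.78 = 7.05 m.
Froude number Fr = V/√(g·D_h) = 13.52/√(9.81×7.05) = 1.63, which is greater than 1, so the flow is supercritical.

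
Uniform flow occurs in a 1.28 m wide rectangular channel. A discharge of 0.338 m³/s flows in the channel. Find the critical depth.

For a rectangular channel, critical depth y_c = (q²/g)^(1/3) where q = Q/b = 0.338/1.28 = 0.2641 m²/s.
So y_c = (0.2641²/9.81)^(1/3) = 0.192 m.

y_c = 0.192 m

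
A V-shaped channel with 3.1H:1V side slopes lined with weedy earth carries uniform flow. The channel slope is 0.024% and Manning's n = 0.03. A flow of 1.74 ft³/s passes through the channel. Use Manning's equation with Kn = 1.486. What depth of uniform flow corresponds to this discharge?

Manning's equation rearranged: A R^(2/3) = nQ / (1.486·√S) = 0.03 × 1.74 / (1.486 × √0.00024) = 2.267.
At y = 0.937 ft: A R^(2/3) = 1.588 — low.
At y = 1.34 ft: A R^(2/3) = 4.124 — high.
At y = 1.07 ft: A R^(2/3) = 2.263 — matches.

y_n = 1.07 ft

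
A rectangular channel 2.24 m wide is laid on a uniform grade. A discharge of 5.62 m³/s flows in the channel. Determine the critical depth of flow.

y_c = 0.863 m

For a rectangular channel, critical depth y_c = (q²/g)^(1/3) where q = Q/b = 5.62/2.24 = 2.509 m²/s.
So y_c = (2.509²/9.81)^(1/3) = 0.863 m.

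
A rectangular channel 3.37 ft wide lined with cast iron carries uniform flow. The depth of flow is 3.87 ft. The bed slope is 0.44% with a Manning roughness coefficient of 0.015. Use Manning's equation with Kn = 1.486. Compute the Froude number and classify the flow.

Flow area A = b·y = 3.37 × 3.87 = 13.04 ft². Wetted perimeter P = b + 2y = 3.37 + 2×3.87 = 11.11 ft.
Hydraulic radius R = A/P = 13.04/11.11 = 1.174 ft.
V = (1.486/n) R^(2/3) √S = (1.486/0.015) × 1.174^(2/3) × √0.0044 = 7.313 ft/s. Hydraulic depth D_h = A/T = 13.04/3.37 = 3.87 ft.
Froude number Fr = V/√(g·D_h) = 7.313/√(32.2×3.87) = 0.655, which is less than 1, so the flow is subcritical.

subcritical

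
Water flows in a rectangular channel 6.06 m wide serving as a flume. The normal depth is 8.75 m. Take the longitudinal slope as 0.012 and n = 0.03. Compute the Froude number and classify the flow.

subcritical

Flow area A = b·y = 6.06 × 8.75 = 53.02 m². Wetted perimeter P = b + 2y = 6.06 + 2×8.75 = 23.56 m.
Hydraulic radius R = A/P = 53.02/23.56 = 2.251 m.
V = (1/n) R^(2/3) √S = (1/0.03) × 2.251^(2/3) × √0.012 = 6.271 m/s. Hydraulic depth D_h = A/T = 53.02/6.06 = 8.75 m.
Froude number Fr = V/√(g·D_h) = 6.271/√(9.81×8.75) = 0.677, which is less than 1, so the flow is subcritical.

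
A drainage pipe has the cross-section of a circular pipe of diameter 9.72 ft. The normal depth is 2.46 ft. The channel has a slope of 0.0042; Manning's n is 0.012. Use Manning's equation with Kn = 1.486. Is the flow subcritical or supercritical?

For a circular section of diameter D = 9.72 ft at depth y = 2.46 ft, the central angle is θ = 2 arccos(1 − 2y/D) = 2.109 rad. Then A = (D²/8)(θ − sin θ) = 14.76 ft² and P = Dθ/2 = 10.25 ft.
Hydraulic radius R = A/P = 14.76/10.25 = 1.44 ft.
V = (1.486/n) R^(2/3) √S = (1.486/0.012) × 1.44^(2/3) × √0.0042 = 10.24 ft/s. Hydraulic depth D_h = A/T = 14.76/8.452 = 1.746 ft.
Froude number Fr = V/√(g·D_h) = 10.24/√(32.2×1.746) = 1.36, which is greater than 1, so the flow is supercritical.

supercritical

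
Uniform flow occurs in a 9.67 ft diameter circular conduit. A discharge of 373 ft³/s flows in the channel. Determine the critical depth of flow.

At critical depth, Q² T / (g A³) = 1, i.e. A³/T = Q²/g = 373²/32.2 = 4321.
At y = 5.26 ft: A³/T = 7064 — high.
At y = 3.31 ft: A³/T = 1196 — low.
At y = 4.62 ft: A³/T = 4304 — ≈ 4321.

y_c = 4.62 ft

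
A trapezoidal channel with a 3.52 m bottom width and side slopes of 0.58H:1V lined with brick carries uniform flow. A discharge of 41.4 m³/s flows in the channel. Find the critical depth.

At critical depth, Q² T / (g A³) = 1, i.e. A³/T = Q²/g = 41.4²/9.81 = 174.7.
Try y = 2.34 m: A³/T = 238.4 — over.
Try y = 2.13 m: A³/T = 173.5 — matches.

y_c = 2.13 m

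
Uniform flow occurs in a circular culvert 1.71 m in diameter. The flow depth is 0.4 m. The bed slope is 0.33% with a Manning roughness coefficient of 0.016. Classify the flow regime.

subcritical

For a circular section of diameter D = 1.71 m at depth y = 0.4 m, the central angle is θ = 2 arccos(1 − 2y/D) = 2.019 rad. Then A = (D²/8)(θ − sin θ) = 0.4087 m² and P = Dθ/2 = 1.726 m.
Hydraulic radius R = A/P = 0.4087/1.726 = 0.2367 m.
V = (1/n) R^(2/3) √S = (1/0.016) × 0.2367^(2/3) × √0.0033 = 1.374 m/s. Hydraulic depth D_h = A/T = 0.4087/1.448 = 0.2823 m.
Froude number Fr = V/√(g·D_h) = 1.374/√(9.81×0.2823) = 0.826, which is less than 1, so the flow is subcritical.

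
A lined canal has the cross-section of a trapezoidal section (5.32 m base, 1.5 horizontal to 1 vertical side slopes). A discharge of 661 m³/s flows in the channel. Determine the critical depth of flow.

y_c = 6.76 m

At critical depth, Q² T / (g A³) = 1, i.e. A³/T = Q²/g = 661²/9.81 = 44540.
Trying y = 7.47 m: A³/T = 67830 — too large.
Trying y = 6.76 m: A³/T = 44590 — ≈ 44540.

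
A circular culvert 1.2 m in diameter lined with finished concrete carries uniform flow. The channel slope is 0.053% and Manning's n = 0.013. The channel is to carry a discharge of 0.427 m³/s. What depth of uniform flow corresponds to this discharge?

y_n = 0.583 m

Manning's equation rearranged: A R^(2/3) = nQ / (1·√S) = 0.013 × 0.427 / (√0.00053) = 0.2411.
Trying y = 0.437 m: A R^(2/3) = 0.1436 — short.
Trying y = 0.734 m: A R^(2/3) = 0.3506 — over.
Trying y = 0.583 m: A R^(2/3) = 0.2413 — matches.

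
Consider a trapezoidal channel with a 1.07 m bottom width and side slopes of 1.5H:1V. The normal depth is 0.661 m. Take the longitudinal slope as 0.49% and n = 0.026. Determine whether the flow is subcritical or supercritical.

With bottom width b = 1.07 m and side slope z = 1.5: A = (b + zy)y = (1.07 + 1.5×0.661)×0.661 = 1.363 m²; P = b + 2y√(1+z²) = 1.07 + 2×0.661×1.803 = 3.453 m.
Hydraulic radius R = A/P = 1.363/3.453 = 0.3946 m.
V = (1/n) R^(2/3) √S = (1/0.026) × 0.3946^(2/3) × √0.0049 = 1.448 m/s. Hydraulic depth D_h = A/T = 1.363/3.053 = 0.4463 m.
Froude number Fr = V/√(g·D_h) = 1.448/√(9.81×0.4463) = 0.692, which is less than 1, so the flow is subcritical.

subcritical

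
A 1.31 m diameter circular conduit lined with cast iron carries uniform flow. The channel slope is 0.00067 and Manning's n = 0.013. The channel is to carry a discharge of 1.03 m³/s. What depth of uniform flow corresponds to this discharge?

y_n = 0.893 m

Manning's equation rearranged: A R^(2/3) = nQ / (1·√S) = 0.013 × 1.03 / (√0.00067) = 0.5173.
At y = 1.08 m: A R^(2/3) = 0.6437 — too large.
At y = 0.684 m: A R^(2/3) = 0.3444 — too small.
At y = 0.893 m: A R^(2/3) = 0.5176 — ≈ 0.5173.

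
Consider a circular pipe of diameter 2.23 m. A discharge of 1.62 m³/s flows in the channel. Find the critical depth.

At critical depth, Q² T / (g A³) = 1, i.e. A³/T = Q²/g = 1.62²/9.81 = 0.2675.
At y = 0.405 m: A³/T = 0.06604 — too small.
At y = 0.697 m: A³/T = 0.5489 — too large.
At y = 0.579 m: A³/T = 0.2671 — matches.

y_c = 0.579 m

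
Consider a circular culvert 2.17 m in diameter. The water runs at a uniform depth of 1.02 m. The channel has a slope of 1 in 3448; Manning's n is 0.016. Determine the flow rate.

Q = 1.18 m³/s

For a circular section of diameter D = 2.17 m at depth y = 1.02 m, the central angle is θ = 2 arccos(1 − 2y/D) = 3.022 rad. Then A = (D²/8)(θ − sin θ) = 1.708 m² and P = Dθ/2 = 3.279 m.
Hydraulic radius R = A/P = 1.708/3.279 = 0.521 m.
Manning's equation: Q = (1/n) A R^(2/3) S^(1/2) = (1/0.016) × 1.708 × 0.521^(2/3) × 0.00029^(1/2) = 1.18 m³/s.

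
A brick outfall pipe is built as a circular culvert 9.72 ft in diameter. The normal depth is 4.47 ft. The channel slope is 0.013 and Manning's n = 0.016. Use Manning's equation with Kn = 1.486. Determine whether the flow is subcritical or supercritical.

supercritical

For a circular section of diameter D = 9.72 ft at depth y = 4.47 ft, the central angle is θ = 2 arccos(1 − 2y/D) = 2.981 rad. Then A = (D²/8)(θ − sin θ) = 33.31 ft² and P = Dθ/2 = 14.49 ft.
Hydraulic radius R = A/P = 33.31/14.49 = 2.3 ft.
V = (1.486/n) R^(2/3) √S = (1.486/0.016) × 2.3^(2/3) × √0.013 = 18.45 ft/s. Hydraulic depth D_h = A/T = 33.31/9.689 = 3.439 ft.
Froude number Fr = V/√(g·D_h) = 18.45/√(32.2×3.439) = 1.75, which is greater than 1, so the flow is supercritical.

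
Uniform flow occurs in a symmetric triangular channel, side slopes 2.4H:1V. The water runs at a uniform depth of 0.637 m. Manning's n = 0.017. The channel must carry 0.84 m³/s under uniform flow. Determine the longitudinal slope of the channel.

For a triangular section with side slope z = 2.4: A = zy² = 2.4×0.637² = 0.9738 m²; P = 2y√(1+z²) = 2×0.637×2.6 = 3.312 m.
Hydraulic radius R = A/P = 0.9738/3.312 = 0.294 m.
From Manning's equation, S = [nQ / (1 A R^(2/3))]² = [0.017 × 0.84 / (1 × 0.9738 × 0.294^(2/3))]² = 0.0011.

S = 0.0011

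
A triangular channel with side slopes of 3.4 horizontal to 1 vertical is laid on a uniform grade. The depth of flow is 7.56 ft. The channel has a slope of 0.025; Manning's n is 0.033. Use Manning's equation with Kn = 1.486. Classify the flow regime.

For a triangular section with side slope z = 3.4: A = zy² = 3.4×7.56² = 194.3 ft²; P = 2y√(1+z²) = 2×7.56×3.544 = 53.59 ft.
Hydraulic radius R = A/P = 194.3/53.59 = 3.626 ft.
V = (1.486/n) R^(2/3) √S = (1.486/0.033) × 3.626^(2/3) × √0.025 = 16.81 ft/s. Hydraulic depth D_h = A/T = 194.3/51.41 = 3.78 ft.
Froude number Fr = V/√(g·D_h) = 16.81/√(32.2×3.78) = 1.52, which is greater than 1, so the flow is supercritical.

supercritical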